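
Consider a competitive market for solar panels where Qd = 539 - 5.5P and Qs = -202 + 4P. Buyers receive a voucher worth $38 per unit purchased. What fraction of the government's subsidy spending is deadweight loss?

DWL / government spending = 2/9

Pre-subsidy: 539 - 5.5P = -202 + 4P gives P* = 78, Q* = 110.
With the rebate, buyers effectively pay Pb = Ps − 38, where Ps is the price sellers receive.
Demand in terms of Ps becomes Qd = 539 − 5.5(Ps − 38) = 748 - 5.5Ps. Setting this equal to supply: 748 - 5.5Ps = -202 + 4Ps, so Ps = 100.
Buyers pay Pb = 100 − 38 = 62; Q' = -202 + 4·100 = 198.
ΔCS = ½(110 + 198)(78 − 62) = 2464; ΔPS = ½(110 + 198)(100 − 78) = 3388.
Government spending = 38 × 198 = 7524.
DWL = ½ × 38 × (198 − 110) = 1672; fraction = 1672 / 7524 = 2/9.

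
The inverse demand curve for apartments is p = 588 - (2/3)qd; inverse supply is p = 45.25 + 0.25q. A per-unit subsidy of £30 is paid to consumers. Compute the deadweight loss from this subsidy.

Deadweight loss = 5400/11

Pre-subsidy: 588 - (2/3)q = 45.25 + 0.25q gives q* = 6513/11 and p* = 2126/11.
With the rebate, buyers effectively pay pb = ps − 30, where ps is the price sellers receive.
On the curves, pb = 588 - (2/3)q and ps = 45.25 + 0.25q; the wedge ps − pb = 30 gives 45.25 + 0.25q − (588 - (2/3)q) = 30, so q' = 6873/11.
Then pb = 588 − (2/3)·(6873/11) = 1886/11 and ps = 45.25 + 0.25·(6873/11) = 2216/11.
The subsidy expands output by 6873/11 − 6513/11 = 360/11 past the efficient level; on those units the gap between marginal cost and willingness to pay runs from 0 up to 30.
DWL = ½ × 30 × 360/11 = 5400/11.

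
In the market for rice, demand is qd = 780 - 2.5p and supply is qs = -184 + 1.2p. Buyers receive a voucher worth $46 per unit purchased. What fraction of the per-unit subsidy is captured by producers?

Pre-subsidy: 780 - 2.5p = -184 + 1.2p gives p* = 9640/37, q* = 4760/37.
With the rebate, buyers effectively pay pb = ps − 46, where ps is the price sellers receive.
Demand in terms of ps becomes qd = 780 − 2.5(ps − 46) = 895 - 2.5ps. Setting this equal to supply: 895 - 2.5ps = -184 + 1.2ps, so ps = 10790/37.
Buyers pay pb = 10790/37 − 46 = 9088/37; q' = -184 + 1.2·(10790/37) = 6140/37.
Buyers' price falls by p* − pb = 9640/37 − 9088/37 = 552/37; sellers' price rises by ps − p* = 10790/37 − 9640/37 = 1150/37.
So producers capture (1150/37)/46 = 25/37 of each unit of subsidy.

Producer share = 25/37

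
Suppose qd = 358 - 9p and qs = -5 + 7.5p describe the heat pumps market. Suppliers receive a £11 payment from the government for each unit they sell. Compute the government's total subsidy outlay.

Government cost = £2255

Pre-subsidy: 358 - 9p = -5 + 7.5p gives p* = 22, q* = 160.
With the subsidy, sellers receive ps = pb + 11 for each unit, where pb is the price buyers pay.
Supply in terms of pb becomes qs = -5 + 7.5(pb + 11) = 77.5 + 7.5pb. Setting this equal to demand: 358 - 9pb = 77.5 + 7.5pb, so pb = 17.
Sellers receive ps = 17 + 11 = 28; q' = 358 − 9·17 = 205.
Government outlay = subsidy × quantity = 11 × 205 = 2255.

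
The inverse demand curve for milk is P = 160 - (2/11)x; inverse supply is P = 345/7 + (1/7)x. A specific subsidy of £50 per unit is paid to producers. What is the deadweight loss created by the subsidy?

Pre-subsidy: 160 - (2/11)x = 345/7 + (1/7)x gives x* = 341 and P* = 98.
With the subsidy, sellers receive Ps = Pb + 50 for each unit, where Pb is the price buyers pay.
On the curves, Pb = 160 - (2/11)x and Ps = 345/7 + (1/7)x; the wedge Ps − Pb = 50 gives 345/7 + (1/7)x − (160 - (2/11)x) = 50, so x' = 495.
Then Pb = 160 − (2/11)·495 = 70 and Ps = 345/7 + (1/7)·495 = 120.
The subsidy expands output by 495 − 341 = 154 past the efficient level; on those units the gap between marginal cost and willingness to pay runs from 0 up to 50.
DWL = ½ × 50 × 154 = 3850.

Deadweight loss = £3850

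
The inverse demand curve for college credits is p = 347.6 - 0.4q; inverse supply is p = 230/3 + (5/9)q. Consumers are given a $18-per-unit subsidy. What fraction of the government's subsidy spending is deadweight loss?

Pre-subsidy: 347.6 - 0.4q = 230/3 + (5/9)q gives q* = 12192/43 and p* = 10070/43.
With the rebate, buyers effectively pay pb = ps − 18, where ps is the price sellers receive.
On the curves, pb = 347.6 - 0.4q and ps = 230/3 + (5/9)q; the wedge ps − pb = 18 gives 230/3 + (5/9)q − (347.6 - 0.4q) = 18, so q' = 13002/43.
Then pb = 347.6 − 0.4·(13002/43) = 9746/43 and ps = 230/3 + (5/9)·(13002/43) = 10520/43.
ΔCS = ½(12192/43 + 13002/43)(10070/43 − 9746/43) = 4081428/1849; ΔPS = ½(12192/43 + 13002/43)(10520/43 − 10070/43) = 5668650/1849.
Government spending = 18 × 13002/43 = 234036/43.
DWL = ½ × 18 × (13002/43 − 12192/43) = 7290/43; fraction = (7290/43) / (234036/43) = 135/4334.

DWL / government spending = 135/4334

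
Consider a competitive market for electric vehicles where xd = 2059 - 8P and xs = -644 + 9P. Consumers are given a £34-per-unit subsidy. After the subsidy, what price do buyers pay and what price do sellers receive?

Buyers pay £141; sellers receive £175

Pre-subsidy: 2059 - 8P = -644 + 9P gives P* = 159, x* = 787.
With the rebate, buyers effectively pay Pb = Ps − 34, where Ps is the price sellers receive.
Demand in terms of Ps becomes xd = 2059 − 8(Ps − 34) = 2331 - 8Ps. Setting this equal to supply: 2331 - 8Ps = -644 + 9Ps, so Ps = 175.
Buyers pay Pb = 175 − 34 = 141; x' = -644 + 9·175 = 931.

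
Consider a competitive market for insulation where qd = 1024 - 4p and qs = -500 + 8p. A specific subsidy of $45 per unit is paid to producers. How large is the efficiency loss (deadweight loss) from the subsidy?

Pre-subsidy: 1024 - 4p = -500 + 8p gives p* = 127, q* = 516.
With the subsidy, sellers receive ps = pb + 45 for each unit, where pb is the price buyers pay.
Supply in terms of pb becomes qs = -500 + 8(pb + 45) = -140 + 8pb. Setting this equal to demand: 1024 - 4pb = -140 + 8pb, so pb = 97.
Sellers receive ps = 97 + 45 = 142; q' = 1024 − 4·97 = 636.
The subsidy expands output by 636 − 516 = 120 past the efficient level; on those units the gap between marginal cost and willingness to pay runs from 0 up to 45.
DWL = ½ × 45 × 120 = 2700.

Deadweight loss = $2700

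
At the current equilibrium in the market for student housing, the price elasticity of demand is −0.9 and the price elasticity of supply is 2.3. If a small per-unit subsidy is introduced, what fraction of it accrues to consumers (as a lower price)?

Consumer share = 0.71875

For a small subsidy around the equilibrium, the benefit split depends on the relative slopes, which at a point are proportional to the elasticities.
Buyer share = εs/(εs + |εd|) = 2.3/(2.3 + 0.9) = 0.71875; seller share = |εd|/(εs + |εd|) = 0.28125.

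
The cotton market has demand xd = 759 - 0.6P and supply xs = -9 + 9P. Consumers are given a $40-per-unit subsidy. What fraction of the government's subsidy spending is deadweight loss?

Pre-subsidy: 759 - 0.6P = -9 + 9P gives P* = 80, x* = 711.
With the rebate, buyers effectively pay Pb = Ps − 40, where Ps is the price sellers receive.
Demand in terms of Ps becomes xd = 759 − 0.6(Ps − 40) = 783 - 0.6Ps. Setting this equal to supply: 783 - 0.6Ps = -9 + 9Ps, so Ps = 82.5.
Buyers pay Pb = 82.5 − 40 = 42.5; x' = -9 + 9·82.5 = 733.5.
ΔCS = ½(711 + 733.5)(80 − 42.5) = 27084.375; ΔPS = ½(711 + 733.5)(82.5 − 80) = 1805.625.
Government spending = 40 × 733.5 = 29340.
DWL = ½ × 40 × (733.5 − 711) = 450; fraction = 450 / 29340 = 5/326.

DWL / government spending = 5/326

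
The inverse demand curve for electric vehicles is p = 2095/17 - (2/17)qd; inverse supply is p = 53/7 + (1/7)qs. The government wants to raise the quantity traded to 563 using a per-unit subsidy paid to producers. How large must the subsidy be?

Required subsidy s = 31 per unit

At q = 563, from the demand curve buyers pay pb = 2095/17 − (2/17)·563 = 57; from the supply curve sellers need ps = 53/7 + (1/7)·563 = 88.
The subsidy must fill the gap: s = ps − pb = 88 − 57 = 31.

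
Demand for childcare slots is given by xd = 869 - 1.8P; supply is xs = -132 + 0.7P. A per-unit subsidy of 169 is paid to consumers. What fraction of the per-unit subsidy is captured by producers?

Producer share = 0.72

Pre-subsidy: 869 - 1.8P = -132 + 0.7P gives P* = 400.4, x* = 148.28.
With the rebate, buyers effectively pay Pb = Ps − 169, where Ps is the price sellers receive.
Demand in terms of Ps becomes xd = 869 − 1.8(Ps − 169) = 1173.2 - 1.8Ps. Setting this equal to supply: 1173.2 - 1.8Ps = -132 + 0.7Ps, so Ps = 522.08.
Buyers pay Pb = 522.08 − 169 = 353.08; x' = -132 + 0.7·522.08 = 233.456.
Buyers' price falls by P* − Pb = 400.4 − 353.08 = 47.32; sellers' price rises by Ps − P* = 522.08 − 400.4 = 121.68.
So producers capture 121.68/169 = 0.72 of each unit of subsidy.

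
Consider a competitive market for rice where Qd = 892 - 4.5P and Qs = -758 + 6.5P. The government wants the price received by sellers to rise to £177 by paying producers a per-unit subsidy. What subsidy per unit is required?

Required subsidy s = £66 per unit

At a seller price of 177, quantity supplied is -758 + 6.5·177 = 392.5.
Buyers absorb 392.5 only when they pay Pb with 892 − 4.5·Pb = 392.5, i.e. Pb = 111.
s = Ps − Pb = 177 − 111 = 66.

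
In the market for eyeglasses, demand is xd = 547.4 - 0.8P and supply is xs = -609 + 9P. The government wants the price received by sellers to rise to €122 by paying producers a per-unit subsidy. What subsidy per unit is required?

Required subsidy s = €49 per unit

At a seller price of 122, quantity supplied is -609 + 9·122 = 489.
Buyers absorb 489 only when they pay Pb with 547.4 − 0.8·Pb = 489, i.e. Pb = 73.
s = Ps − Pb = 122 − 73 = 49.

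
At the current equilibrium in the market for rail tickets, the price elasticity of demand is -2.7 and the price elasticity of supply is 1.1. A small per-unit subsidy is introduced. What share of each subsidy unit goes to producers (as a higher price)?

For a small subsidy around the equilibrium, the benefit split depends on the relative slopes, which at a point are proportional to the elasticities.
Buyer share = εs/(εs + |εd|) = 1.1/(1.1 + 2.7) = 11/38; seller share = |εd|/(εs + |εd|) = 27/38.
So producers capture 27/38 of the subsidy.

Producer share = 27/38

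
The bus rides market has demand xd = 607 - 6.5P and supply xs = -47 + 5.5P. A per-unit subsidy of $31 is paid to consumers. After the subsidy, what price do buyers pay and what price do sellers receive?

Buyers pay 967/24; sellers receive 1711/24

Pre-subsidy: 607 - 6.5P = -47 + 5.5P gives P* = 54.5, x* = 252.75.
With the rebate, buyers effectively pay Pb = Ps − 31, where Ps is the price sellers receive.
Demand in terms of Ps becomes xd = 607 − 6.5(Ps − 31) = 808.5 - 6.5Ps. Setting this equal to supply: 808.5 - 6.5Ps = -47 + 5.5Ps, so Ps = 1711/24.
Buyers pay Pb = 1711/24 − 31 = 967/24; x' = -47 + 5.5·(1711/24) = 16565/48.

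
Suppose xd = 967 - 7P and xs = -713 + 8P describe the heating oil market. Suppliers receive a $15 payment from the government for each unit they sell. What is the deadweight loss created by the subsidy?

Pre-subsidy: 967 - 7P = -713 + 8P gives P* = 112, x* = 183.
With the subsidy, sellers receive Ps = Pb + 15 for each unit, where Pb is the price buyers pay.
Supply in terms of Pb becomes xs = -713 + 8(Pb + 15) = -593 + 8Pb. Setting this equal to demand: 967 - 7Pb = -593 + 8Pb, so Pb = 104.
Sellers receive Ps = 104 + 15 = 119; x' = 967 − 7·104 = 239.
The subsidy expands output by 239 − 183 = 56 past the efficient level; on those units the gap between marginal cost and willingness to pay runs from 0 up to 15.
DWL = ½ × 15 × 56 = 420.

Deadweight loss = $420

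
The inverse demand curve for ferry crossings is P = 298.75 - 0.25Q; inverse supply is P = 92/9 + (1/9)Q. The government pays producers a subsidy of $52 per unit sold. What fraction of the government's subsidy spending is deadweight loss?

Pre-subsidy: 298.75 - 0.25Q = 92/9 + (1/9)Q gives Q* = 799 and P* = 99.
With the subsidy, sellers receive Ps = Pb + 52 for each unit, where Pb is the price buyers pay.
On the curves, Pb = 298.75 - 0.25Q and Ps = 92/9 + (1/9)Q; the wedge Ps − Pb = 52 gives 92/9 + (1/9)Q − (298.75 - 0.25Q) = 52, so Q' = 943.
Then Pb = 298.75 − 0.25·943 = 63 and Ps = 92/9 + (1/9)·943 = 115.
ΔCS = ½(799 + 943)(99 − 63) = 31356; ΔPS = ½(799 + 943)(115 − 99) = 13936.
Government spending = 52 × 943 = 49036.
DWL = ½ × 52 × (943 − 799) = 3744; fraction = 3744 / 49036 = 72/943.

DWL / government spending = 72/943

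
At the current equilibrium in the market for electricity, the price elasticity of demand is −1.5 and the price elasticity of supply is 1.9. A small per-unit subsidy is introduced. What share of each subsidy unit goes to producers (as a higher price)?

For a small subsidy around the equilibrium, the benefit split depends on the relative slopes, which at a point are proportional to the elasticities.
Buyer share = εs/(εs + |εd|) = 1.9/(1.9 + 1.5) = 19/34; seller share = |εd|/(εs + |εd|) = 15/34.
So producers capture 15/34 of the subsidy.

Producer share = 15/34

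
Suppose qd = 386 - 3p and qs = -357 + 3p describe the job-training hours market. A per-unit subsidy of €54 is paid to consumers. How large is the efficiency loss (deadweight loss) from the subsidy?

Pre-subsidy: 386 - 3p = -357 + 3p gives p* = 743/6, q* = 14.5.
With the rebate, buyers effectively pay pb = ps − 54, where ps is the price sellers receive.
Demand in terms of ps becomes qd = 386 − 3(ps − 54) = 548 - 3ps. Setting this equal to supply: 548 - 3ps = -357 + 3ps, so ps = 905/6.
Buyers pay pb = 905/6 − 54 = 581/6; q' = -357 + 3·(905/6) = 95.5.
The subsidy expands output by 95.5 − 14.5 = 81 past the efficient level; on those units the gap between marginal cost and willingness to pay runs from 0 up to 54.
DWL = ½ × 54 × 81 = 2187.

Deadweight loss = €2187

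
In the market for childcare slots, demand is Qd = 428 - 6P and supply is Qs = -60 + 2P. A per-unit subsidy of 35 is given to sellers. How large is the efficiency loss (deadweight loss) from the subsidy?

Deadweight loss = 918.75

Pre-subsidy: 428 - 6P = -60 + 2P gives P* = 61, Q* = 62.
With the subsidy, sellers receive Ps = Pb + 35 for each unit, where Pb is the price buyers pay.
Supply in terms of Pb becomes Qs = -60 + 2(Pb + 35) = 10 + 2Pb. Setting this equal to demand: 428 - 6Pb = 10 + 2Pb, so Pb = 52.25.
Sellers receive Ps = 52.25 + 35 = 87.25; Q' = 428 − 6·52.25 = 114.5.
The subsidy expands output by 114.5 − 62 = 52.5 past the efficient level; on those units the gap between marginal cost and willingness to pay runs from 0 up to 35.
DWL = ½ × 35 × 52.5 = 918.75.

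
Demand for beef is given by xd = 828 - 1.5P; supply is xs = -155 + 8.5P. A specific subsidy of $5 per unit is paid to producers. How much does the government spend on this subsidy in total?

Pre-subsidy: 828 - 1.5P = -155 + 8.5P gives P* = 98.3, x* = 680.55.
With the subsidy, sellers receive Ps = Pb + 5 for each unit, where Pb is the price buyers pay.
Supply in terms of Pb becomes xs = -155 + 8.5(Pb + 5) = -112.5 + 8.5Pb. Setting this equal to demand: 828 - 1.5Pb = -112.5 + 8.5Pb, so Pb = 94.05.
Sellers receive Ps = 94.05 + 5 = 99.05; x' = 828 − 1.5·94.05 = 686.925.
Government outlay = subsidy × quantity = 5 × 686.925 = 3434.625.

Government cost = $3434.625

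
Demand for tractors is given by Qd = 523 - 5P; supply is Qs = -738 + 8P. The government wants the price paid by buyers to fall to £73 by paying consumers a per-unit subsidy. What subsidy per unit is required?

At a buyer price of 73, quantity demanded is 523 − 5·73 = 158.
Sellers supply 158 only when they receive Ps with -738 + 8·Ps = 158, i.e. Ps = 112.
s = Ps − Pb = 112 − 73 = 39.

Required subsidy s = £39 per unit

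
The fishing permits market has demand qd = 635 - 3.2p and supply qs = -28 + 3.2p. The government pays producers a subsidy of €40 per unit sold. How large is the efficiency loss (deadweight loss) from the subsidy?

Deadweight loss = €1280

Pre-subsidy: 635 - 3.2p = -28 + 3.2p gives p* = 103.59375, q* = 303.5.
With the subsidy, sellers receive ps = pb + 40 for each unit, where pb is the price buyers pay.
Supply in terms of pb becomes qs = -28 + 3.2(pb + 40) = 100 + 3.2pb. Setting this equal to demand: 635 - 3.2pb = 100 + 3.2pb, so pb = 83.59375.
Sellers receive ps = 83.59375 + 40 = 123.59375; q' = 635 − 3.2·83.59375 = 367.5.
The subsidy expands output by 367.5 − 303.5 = 64 past the efficient level; on those units the gap between marginal cost and willingness to pay runs from 0 up to 40.
DWL = ½ × 40 × 64 = 1280.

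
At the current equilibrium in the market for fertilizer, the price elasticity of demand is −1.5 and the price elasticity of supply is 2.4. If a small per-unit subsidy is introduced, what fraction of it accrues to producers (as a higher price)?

Producer share = 5/13

For a small subsidy around the equilibrium, the benefit split depends on the relative slopes, which at a point are proportional to the elasticities.
Buyer share = εs/(εs + |εd|) = 2.4/(2.4 + 1.5) = 8/13; seller share = |εd|/(εs + |εd|) = 5/13.
So producers capture 5/13 of the subsidy.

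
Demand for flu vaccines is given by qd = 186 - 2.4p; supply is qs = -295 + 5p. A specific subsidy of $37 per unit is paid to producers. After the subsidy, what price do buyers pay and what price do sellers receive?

Buyers pay $40; sellers receive $77

Pre-subsidy: 186 - 2.4p = -295 + 5p gives p* = 65, q* = 30.
With the subsidy, sellers receive ps = pb + 37 for each unit, where pb is the price buyers pay.
Supply in terms of pb becomes qs = -295 + 5(pb + 37) = -110 + 5pb. Setting this equal to demand: 186 - 2.4pb = -110 + 5pb, so pb = 40.
Sellers receive ps = 40 + 37 = 77; q' = 186 − 2.4·40 = 90.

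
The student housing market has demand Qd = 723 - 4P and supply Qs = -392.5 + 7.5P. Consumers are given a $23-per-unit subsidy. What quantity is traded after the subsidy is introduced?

Q' = 395

Pre-subsidy: 723 - 4P = -392.5 + 7.5P gives P* = 97, Q* = 335.
With the rebate, buyers effectively pay Pb = Ps − 23, where Ps is the price sellers receive.
Demand in terms of Ps becomes Qd = 723 − 4(Ps − 23) = 815 - 4Ps. Setting this equal to supply: 815 - 4Ps = -392.5 + 7.5Ps, so Ps = 105.
Buyers pay Pb = 105 − 23 = 82; Q' = -392.5 + 7.5·105 = 395.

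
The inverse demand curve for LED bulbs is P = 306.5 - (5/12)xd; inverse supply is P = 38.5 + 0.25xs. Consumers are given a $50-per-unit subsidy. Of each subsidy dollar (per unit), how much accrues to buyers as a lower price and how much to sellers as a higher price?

Buyers gain $31.25 per unit; sellers gain $18.75 per unit

Pre-subsidy: 306.5 - (5/12)x = 38.5 + 0.25x gives x* = 402 and P* = 139.
With the rebate, buyers effectively pay Pb = Ps − 50, where Ps is the price sellers receive.
On the curves, Pb = 306.5 - (5/12)x and Ps = 38.5 + 0.25x; the wedge Ps − Pb = 50 gives 38.5 + 0.25x − (306.5 - (5/12)x) = 50, so x' = 477.
Then Pb = 306.5 − (5/12)·477 = 107.75 and Ps = 38.5 + 0.25·477 = 157.75.
Buyers' price falls by P* − Pb = 139 − 107.75 = 31.25; sellers' price rises by Ps − P* = 157.75 − 139 = 18.75.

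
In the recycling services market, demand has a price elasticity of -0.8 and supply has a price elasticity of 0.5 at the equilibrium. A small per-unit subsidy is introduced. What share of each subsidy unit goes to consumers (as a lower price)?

For a small subsidy around the equilibrium, the benefit split depends on the relative slopes, which at a point are proportional to the elasticities.
Buyer share = εs/(εs + |εd|) = 0.5/(0.5 + 0.8) = 5/13; seller share = |εd|/(εs + |εd|) = 8/13.

Consumer share = 5/13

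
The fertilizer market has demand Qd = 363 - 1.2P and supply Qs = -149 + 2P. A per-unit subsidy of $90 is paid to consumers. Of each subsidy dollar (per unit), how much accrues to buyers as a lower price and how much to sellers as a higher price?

Buyers gain $56.25 per unit; sellers gain $33.75 per unit

Pre-subsidy: 363 - 1.2P = -149 + 2P gives P* = 160, Q* = 171.
With the rebate, buyers effectively pay Pb = Ps − 90, where Ps is the price sellers receive.
Demand in terms of Ps becomes Qd = 363 − 1.2(Ps − 90) = 471 - 1.2Ps. Setting this equal to supply: 471 - 1.2Ps = -149 + 2Ps, so Ps = 193.75.
Buyers pay Pb = 193.75 − 90 = 103.75; Q' = -149 + 2·193.75 = 238.5.
Buyers' price falls by P* − Pb = 160 − 103.75 = 56.25; sellers' price rises by Ps − P* = 193.75 − 160 = 33.75.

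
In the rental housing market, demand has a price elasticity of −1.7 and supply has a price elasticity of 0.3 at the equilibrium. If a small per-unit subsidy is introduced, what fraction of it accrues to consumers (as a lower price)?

For a small subsidy around the equilibrium, the benefit split depends on the relative slopes, which at a point are proportional to the elasticities.
Buyer share = εs/(εs + |εd|) = 0.3/(0.3 + 1.7) = 0.15; seller share = |εd|/(εs + |εd|) = 0.85.

Consumer share = 0.15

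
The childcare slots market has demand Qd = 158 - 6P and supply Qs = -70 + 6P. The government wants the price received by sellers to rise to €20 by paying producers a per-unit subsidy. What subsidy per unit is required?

Required subsidy s = €2 per unit

At a seller price of 20, quantity supplied is -70 + 6·20 = 50.
Buyers absorb 50 only when they pay Pb with 158 − 6·Pb = 50, i.e. Pb = 18.
s = Ps − Pb = 20 − 18 = 2.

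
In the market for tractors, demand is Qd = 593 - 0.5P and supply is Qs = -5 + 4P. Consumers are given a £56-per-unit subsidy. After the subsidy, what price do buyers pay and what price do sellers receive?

Buyers pay 748/9; sellers receive 1252/9

Pre-subsidy: 593 - 0.5P = -5 + 4P gives P* = 1196/9, Q* = 4739/9.
With the rebate, buyers effectively pay Pb = Ps − 56, where Ps is the price sellers receive.
Demand in terms of Ps becomes Qd = 593 − 0.5(Ps − 56) = 621 - 0.5Ps. Setting this equal to supply: 621 - 0.5Ps = -5 + 4Ps, so Ps = 1252/9.
Buyers pay Pb = 1252/9 − 56 = 748/9; Q' = -5 + 4·(1252/9) = 4963/9.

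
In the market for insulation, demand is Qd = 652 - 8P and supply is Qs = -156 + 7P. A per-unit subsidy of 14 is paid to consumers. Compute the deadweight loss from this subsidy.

Deadweight loss = 5488/15

Pre-subsidy: 652 - 8P = -156 + 7P gives P* = 808/15, Q* = 3316/15.
With the rebate, buyers effectively pay Pb = Ps − 14, where Ps is the price sellers receive.
Demand in terms of Ps becomes Qd = 652 − 8(Ps − 14) = 764 - 8Ps. Setting this equal to supply: 764 - 8Ps = -156 + 7Ps, so Ps = 184/3.
Buyers pay Pb = 184/3 − 14 = 142/3; Q' = -156 + 7·(184/3) = 820/3.
The subsidy expands output by 820/3 − 3316/15 = 784/15 past the efficient level; on those units the gap between marginal cost and willingness to pay runs from 0 up to 14.
DWL = ½ × 14 × 784/15 = 5488/15.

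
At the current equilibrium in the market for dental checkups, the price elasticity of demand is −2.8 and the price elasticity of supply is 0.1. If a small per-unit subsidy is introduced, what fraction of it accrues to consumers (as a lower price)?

Consumer share = 1/29

For a small subsidy around the equilibrium, the benefit split depends on the relative slopes, which at a point are proportional to the elasticities.
Buyer share = εs/(εs + |εd|) = 0.1/(0.1 + 2.8) = 1/29; seller share = |εd|/(εs + |εd|) = 28/29.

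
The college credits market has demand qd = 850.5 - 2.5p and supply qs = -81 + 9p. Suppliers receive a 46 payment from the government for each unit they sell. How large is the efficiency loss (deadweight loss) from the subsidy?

Pre-subsidy: 850.5 - 2.5p = -81 + 9p gives p* = 81, q* = 648.
With the subsidy, sellers receive ps = pb + 46 for each unit, where pb is the price buyers pay.
Supply in terms of pb becomes qs = -81 + 9(pb + 46) = 333 + 9pb. Setting this equal to demand: 850.5 - 2.5pb = 333 + 9pb, so pb = 45.
Sellers receive ps = 45 + 46 = 91; q' = 850.5 − 2.5·45 = 738.
The subsidy expands output by 738 − 648 = 90 past the efficient level; on those units the gap between marginal cost and willingness to pay runs from 0 up to 46.
DWL = ½ × 46 × 90 = 2070.

Deadweight loss = 2070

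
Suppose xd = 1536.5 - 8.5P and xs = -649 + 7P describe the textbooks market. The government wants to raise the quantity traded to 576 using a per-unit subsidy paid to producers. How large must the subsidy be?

At x = 576, invert demand for the buyer price: Pb = (1536.5 − 576)/8.5 = 113; invert supply for the seller price: Ps = (576 − (-649))/7 = 175.
The subsidy must fill the gap: s = Ps − Pb = 175 − 113 = 62.

Required subsidy s = 62 per unit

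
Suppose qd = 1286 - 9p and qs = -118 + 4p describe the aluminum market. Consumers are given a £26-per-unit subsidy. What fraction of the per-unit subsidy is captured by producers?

Pre-subsidy: 1286 - 9p = -118 + 4p gives p* = 108, q* = 314.
With the rebate, buyers effectively pay pb = ps − 26, where ps is the price sellers receive.
Demand in terms of ps becomes qd = 1286 − 9(ps − 26) = 1520 - 9ps. Setting this equal to supply: 1520 - 9ps = -118 + 4ps, so ps = 126.
Buyers pay pb = 126 − 26 = 100; q' = -118 + 4·126 = 386.
Buyers' price falls by p* − pb = 108 − 100 = 8; sellers' price rises by ps − p* = 126 − 108 = 18.
So producers capture 18/26 = 9/13 of each unit of subsidy.

Producer share = 9/13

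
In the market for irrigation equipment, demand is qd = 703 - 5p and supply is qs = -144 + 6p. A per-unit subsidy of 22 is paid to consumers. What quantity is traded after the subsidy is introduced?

Pre-subsidy: 703 - 5p = -144 + 6p gives p* = 77, q* = 318.
With the rebate, buyers effectively pay pb = ps − 22, where ps is the price sellers receive.
Demand in terms of ps becomes qd = 703 − 5(ps − 22) = 813 - 5ps. Setting this equal to supply: 813 - 5ps = -144 + 6ps, so ps = 87.
Buyers pay pb = 87 − 22 = 65; q' = -144 + 6·87 = 378.

q' = 378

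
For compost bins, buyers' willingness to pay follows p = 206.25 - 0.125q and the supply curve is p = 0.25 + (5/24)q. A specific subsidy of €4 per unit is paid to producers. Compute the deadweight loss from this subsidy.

Deadweight loss = €24

Pre-subsidy: 206.25 - 0.125q = 0.25 + (5/24)q gives q* = 618 and p* = 129.
With the subsidy, sellers receive ps = pb + 4 for each unit, where pb is the price buyers pay.
On the curves, pb = 206.25 - 0.125q and ps = 0.25 + (5/24)q; the wedge ps − pb = 4 gives 0.25 + (5/24)q − (206.25 - 0.125q) = 4, so q' = 630.
Then pb = 206.25 − 0.125·630 = 127.5 and ps = 0.25 + (5/24)·630 = 131.5.
The subsidy expands output by 630 − 618 = 12 past the efficient level; on those units the gap between marginal cost and willingness to pay runs from 0 up to 4.
DWL = ½ × 4 × 12 = 24.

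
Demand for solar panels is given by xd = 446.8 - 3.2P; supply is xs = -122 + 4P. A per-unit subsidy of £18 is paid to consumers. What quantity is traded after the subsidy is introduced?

Pre-subsidy: 446.8 - 3.2P = -122 + 4P gives P* = 79, x* = 194.
With the rebate, buyers effectively pay Pb = Ps − 18, where Ps is the price sellers receive.
Demand in terms of Ps becomes xd = 446.8 − 3.2(Ps − 18) = 504.4 - 3.2Ps. Setting this equal to supply: 504.4 - 3.2Ps = -122 + 4Ps, so Ps = 87.
Buyers pay Pb = 87 − 18 = 69; x' = -122 + 4·87 = 226.

x' = 226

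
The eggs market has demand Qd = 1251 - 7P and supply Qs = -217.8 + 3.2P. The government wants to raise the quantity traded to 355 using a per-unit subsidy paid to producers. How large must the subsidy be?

Required subsidy s = 51 per unit

At Q = 355, invert demand for the buyer price: Pb = (1251 − 355)/7 = 128; invert supply for the seller price: Ps = (355 − (-217.8))/3.2 = 179.
The subsidy must fill the gap: s = Ps − Pb = 179 − 128 = 51.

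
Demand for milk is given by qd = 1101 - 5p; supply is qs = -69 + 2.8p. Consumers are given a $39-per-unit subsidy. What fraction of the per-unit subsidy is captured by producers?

Producer share = 25/39

Pre-subsidy: 1101 - 5p = -69 + 2.8p gives p* = 150, q* = 351.
With the rebate, buyers effectively pay pb = ps − 39, where ps is the price sellers receive.
Demand in terms of ps becomes qd = 1101 − 5(ps − 39) = 1296 - 5ps. Setting this equal to supply: 1296 - 5ps = -69 + 2.8ps, so ps = 175.
Buyers pay pb = 175 − 39 = 136; q' = -69 + 2.8·175 = 421.
Buyers' price falls by p* − pb = 150 − 136 = 14; sellers' price rises by ps − p* = 175 − 150 = 25.
So producers capture 25/39 = 25/39 of each unit of subsidy.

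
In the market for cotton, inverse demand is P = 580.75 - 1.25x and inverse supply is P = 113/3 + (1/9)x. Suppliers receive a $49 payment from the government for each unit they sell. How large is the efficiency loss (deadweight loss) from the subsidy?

Deadweight loss = $882

Pre-subsidy: 580.75 - 1.25x = 113/3 + (1/9)x gives x* = 399 and P* = 82.
With the subsidy, sellers receive Ps = Pb + 49 for each unit, where Pb is the price buyers pay.
On the curves, Pb = 580.75 - 1.25x and Ps = 113/3 + (1/9)x; the wedge Ps − Pb = 49 gives 113/3 + (1/9)x − (580.75 - 1.25x) = 49, so x' = 435.
Then Pb = 580.75 − 1.25·435 = 37 and Ps = 113/3 + (1/9)·435 = 86.
The subsidy expands output by 435 − 399 = 36 past the efficient level; on those units the gap between marginal cost and willingness to pay runs from 0 up to 49.
DWL = ½ × 49 × 36 = 882.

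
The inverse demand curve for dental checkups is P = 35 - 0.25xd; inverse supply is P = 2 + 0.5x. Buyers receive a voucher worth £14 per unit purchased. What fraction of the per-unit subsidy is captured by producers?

Pre-subsidy: 35 - 0.25x = 2 + 0.5x gives x* = 44 and P* = 24.
With the rebate, buyers effectively pay Pb = Ps − 14, where Ps is the price sellers receive.
On the curves, Pb = 35 - 0.25x and Ps = 2 + 0.5x; the wedge Ps − Pb = 14 gives 2 + 0.5x − (35 - 0.25x) = 14, so x' = 188/3.
Then Pb = 35 − 0.25·(188/3) = 58/3 and Ps = 2 + 0.5·(188/3) = 100/3.
Buyers' price falls by P* − Pb = 24 − 58/3 = 14/3; sellers' price rises by Ps − P* = 100/3 − 24 = 28/3.
So producers capture (28/3)/14 = 2/3 of each unit of subsidy.

Producer share = 2/3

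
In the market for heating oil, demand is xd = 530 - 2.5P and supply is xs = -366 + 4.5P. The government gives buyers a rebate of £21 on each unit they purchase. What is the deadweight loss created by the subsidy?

Pre-subsidy: 530 - 2.5P = -366 + 4.5P gives P* = 128, x* = 210.
With the rebate, buyers effectively pay Pb = Ps − 21, where Ps is the price sellers receive.
Demand in terms of Ps becomes xd = 530 − 2.5(Ps − 21) = 582.5 - 2.5Ps. Setting this equal to supply: 582.5 - 2.5Ps = -366 + 4.5Ps, so Ps = 135.5.
Buyers pay Pb = 135.5 − 21 = 114.5; x' = -366 + 4.5·135.5 = 243.75.
The subsidy expands output by 243.75 − 210 = 33.75 past the efficient level; on those units the gap between marginal cost and willingness to pay runs from 0 up to 21.
DWL = ½ × 21 × 33.75 = 354.375.

Deadweight loss = £354.375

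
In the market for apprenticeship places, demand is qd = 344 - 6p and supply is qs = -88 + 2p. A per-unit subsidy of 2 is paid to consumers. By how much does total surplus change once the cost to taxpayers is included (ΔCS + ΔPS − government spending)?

Pre-subsidy: 344 - 6p = -88 + 2p gives p* = 54, q* = 20.
With the rebate, buyers effectively pay pb = ps − 2, where ps is the price sellers receive.
Demand in terms of ps becomes qd = 344 − 6(ps − 2) = 356 - 6ps. Setting this equal to supply: 356 - 6ps = -88 + 2ps, so ps = 55.5.
Buyers pay pb = 55.5 − 2 = 53.5; q' = -88 + 2·55.5 = 23.
ΔCS = ½(20 + 23)(54 − 53.5) = 10.75; ΔPS = ½(20 + 23)(55.5 − 54) = 32.25.
Government spending = 2 × 23 = 46.
Net change = 10.75 + 32.25 − 46 = -3. The loss equals the DWL triangle ½·2·3.

Net change in total surplus = -3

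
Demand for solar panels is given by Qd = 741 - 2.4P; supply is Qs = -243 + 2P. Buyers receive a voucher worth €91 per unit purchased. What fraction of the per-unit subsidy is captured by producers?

Producer share = 6/11

Pre-subsidy: 741 - 2.4P = -243 + 2P gives P* = 2460/11, Q* = 2247/11.
With the rebate, buyers effectively pay Pb = Ps − 91, where Ps is the price sellers receive.
Demand in terms of Ps becomes Qd = 741 − 2.4(Ps − 91) = 959.4 - 2.4Ps. Setting this equal to supply: 959.4 - 2.4Ps = -243 + 2Ps, so Ps = 3006/11.
Buyers pay Pb = 3006/11 − 91 = 2005/11; Q' = -243 + 2·(3006/11) = 3339/11.
Buyers' price falls by P* − Pb = 2460/11 − 2005/11 = 455/11; sellers' price rises by Ps − P* = 3006/11 − 2460/11 = 546/11.
So producers capture (546/11)/91 = 6/11 of each unit of subsidy.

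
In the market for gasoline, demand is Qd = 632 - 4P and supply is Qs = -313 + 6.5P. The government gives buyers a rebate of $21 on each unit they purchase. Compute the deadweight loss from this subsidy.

Deadweight loss = $546

Pre-subsidy: 632 - 4P = -313 + 6.5P gives P* = 90, Q* = 272.
With the rebate, buyers effectively pay Pb = Ps − 21, where Ps is the price sellers receive.
Demand in terms of Ps becomes Qd = 632 − 4(Ps − 21) = 716 - 4Ps. Setting this equal to supply: 716 - 4Ps = -313 + 6.5Ps, so Ps = 98.
Buyers pay Pb = 98 − 21 = 77; Q' = -313 + 6.5·98 = 324.
The subsidy expands output by 324 − 272 = 52 past the efficient level; on those units the gap between marginal cost and willingness to pay runs from 0 up to 21.
DWL = ½ × 21 × 52 = 546.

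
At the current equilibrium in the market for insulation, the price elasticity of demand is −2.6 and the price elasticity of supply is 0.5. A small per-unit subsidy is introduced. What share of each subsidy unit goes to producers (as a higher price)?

For a small subsidy around the equilibrium, the benefit split depends on the relative slopes, which at a point are proportional to the elasticities.
Buyer share = εs/(εs + |εd|) = 0.5/(0.5 + 2.6) = 5/31; seller share = |εd|/(εs + |εd|) = 26/31.
So producers capture 26/31 of the subsidy.

Producer share = 26/31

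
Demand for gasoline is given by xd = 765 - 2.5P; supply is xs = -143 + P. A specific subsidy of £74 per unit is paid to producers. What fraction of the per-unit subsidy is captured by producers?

Pre-subsidy: 765 - 2.5P = -143 + P gives P* = 1816/7, x* = 815/7.
With the subsidy, sellers receive Ps = Pb + 74 for each unit, where Pb is the price buyers pay.
Supply in terms of Pb becomes xs = -143 + 1(Pb + 74) = -69 + Pb. Setting this equal to demand: 765 - 2.5Pb = -69 + Pb, so Pb = 1668/7.
Sellers receive Ps = 1668/7 + 74 = 2186/7; x' = 765 − 2.5·(1668/7) = 1185/7.
Buyers' price falls by P* − Pb = 1816/7 − 1668/7 = 148/7; sellers' price rises by Ps − P* = 2186/7 − 1816/7 = 370/7.
So producers capture (370/7)/74 = 5/7 of each unit of subsidy.

Producer share = 5/7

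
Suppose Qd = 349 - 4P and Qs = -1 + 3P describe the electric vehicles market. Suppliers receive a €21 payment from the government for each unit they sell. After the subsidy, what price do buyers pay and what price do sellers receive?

Pre-subsidy: 349 - 4P = -1 + 3P gives P* = 50, Q* = 149.
With the subsidy, sellers receive Ps = Pb + 21 for each unit, where Pb is the price buyers pay.
Supply in terms of Pb becomes Qs = -1 + 3(Pb + 21) = 62 + 3Pb. Setting this equal to demand: 349 - 4Pb = 62 + 3Pb, so Pb = 41.
Sellers receive Ps = 41 + 21 = 62; Q' = 349 − 4·41 = 185.

Buyers pay €41; sellers receive €62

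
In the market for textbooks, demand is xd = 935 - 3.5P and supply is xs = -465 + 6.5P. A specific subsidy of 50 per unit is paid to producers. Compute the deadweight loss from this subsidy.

Deadweight loss = 2843.75

Pre-subsidy: 935 - 3.5P = -465 + 6.5P gives P* = 140, x* = 445.
With the subsidy, sellers receive Ps = Pb + 50 for each unit, where Pb is the price buyers pay.
Supply in terms of Pb becomes xs = -465 + 6.5(Pb + 50) = -140 + 6.5Pb. Setting this equal to demand: 935 - 3.5Pb = -140 + 6.5Pb, so Pb = 107.5.
Sellers receive Ps = 107.5 + 50 = 157.5; x' = 935 − 3.5·107.5 = 558.75.
The subsidy expands output by 558.75 − 445 = 113.75 past the efficient level; on those units the gap between marginal cost and willingness to pay runs from 0 up to 50.
DWL = ½ × 50 × 113.75 = 2843.75.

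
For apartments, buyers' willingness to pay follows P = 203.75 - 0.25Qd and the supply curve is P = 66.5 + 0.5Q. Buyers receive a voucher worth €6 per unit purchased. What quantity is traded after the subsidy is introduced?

Pre-subsidy: 203.75 - 0.25Q = 66.5 + 0.5Q gives Q* = 183 and P* = 158.
With the rebate, buyers effectively pay Pb = Ps − 6, where Ps is the price sellers receive.
On the curves, Pb = 203.75 - 0.25Q and Ps = 66.5 + 0.5Q; the wedge Ps − Pb = 6 gives 66.5 + 0.5Q − (203.75 - 0.25Q) = 6, so Q' = 191.
Then Pb = 203.75 − 0.25·191 = 156 and Ps = 66.5 + 0.5·191 = 162.

Q' = 191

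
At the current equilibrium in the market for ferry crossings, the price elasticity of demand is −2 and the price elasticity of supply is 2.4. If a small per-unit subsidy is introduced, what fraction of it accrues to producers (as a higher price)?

For a small subsidy around the equilibrium, the benefit split depends on the relative slopes, which at a point are proportional to the elasticities.
Buyer share = εs/(εs + |εd|) = 2.4/(2.4 + 2) = 6/11; seller share = |εd|/(εs + |εd|) = 5/11.
So producers capture 5/11 of the subsidy.

Producer share = 5/11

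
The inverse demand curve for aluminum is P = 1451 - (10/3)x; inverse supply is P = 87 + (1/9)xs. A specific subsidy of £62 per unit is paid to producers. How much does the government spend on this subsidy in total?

Pre-subsidy: 1451 - (10/3)x = 87 + (1/9)x gives x* = 396 and P* = 131.
With the subsidy, sellers receive Ps = Pb + 62 for each unit, where Pb is the price buyers pay.
On the curves, Pb = 1451 - (10/3)x and Ps = 87 + (1/9)x; the wedge Ps − Pb = 62 gives 87 + (1/9)x − (1451 - (10/3)x) = 62, so x' = 414.
Then Pb = 1451 − (10/3)·414 = 71 and Ps = 87 + (1/9)·414 = 133.
Government outlay = subsidy × quantity = 62 × 414 = 25668.

Government cost = £25668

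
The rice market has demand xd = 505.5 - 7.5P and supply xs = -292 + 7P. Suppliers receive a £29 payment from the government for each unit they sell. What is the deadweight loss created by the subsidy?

Deadweight loss = £1522.5

Pre-subsidy: 505.5 - 7.5P = -292 + 7P gives P* = 55, x* = 93.
With the subsidy, sellers receive Ps = Pb + 29 for each unit, where Pb is the price buyers pay.
Supply in terms of Pb becomes xs = -292 + 7(Pb + 29) = -89 + 7Pb. Setting this equal to demand: 505.5 - 7.5Pb = -89 + 7Pb, so Pb = 41.
Sellers receive Ps = 41 + 29 = 70; x' = 505.5 − 7.5·41 = 198.
The subsidy expands output by 198 − 93 = 105 past the efficient level; on those units the gap between marginal cost and willingness to pay runs from 0 up to 29.
DWL = ½ × 29 × 105 = 1522.5.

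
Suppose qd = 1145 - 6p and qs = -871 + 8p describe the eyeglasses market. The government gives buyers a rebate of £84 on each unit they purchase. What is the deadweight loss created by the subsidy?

Deadweight loss = £12096

Pre-subsidy: 1145 - 6p = -871 + 8p gives p* = 144, q* = 281.
With the rebate, buyers effectively pay pb = ps − 84, where ps is the price sellers receive.
Demand in terms of ps becomes qd = 1145 − 6(ps − 84) = 1649 - 6ps. Setting this equal to supply: 1649 - 6ps = -871 + 8ps, so ps = 180.
Buyers pay pb = 180 − 84 = 96; q' = -871 + 8·180 = 569.
The subsidy expands output by 569 − 281 = 288 past the efficient level; on those units the gap between marginal cost and willingness to pay runs from 0 up to 84.
DWL = ½ × 84 × 288 = 12096.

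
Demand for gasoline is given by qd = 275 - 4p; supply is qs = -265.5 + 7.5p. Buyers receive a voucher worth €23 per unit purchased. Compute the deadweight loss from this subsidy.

Pre-subsidy: 275 - 4p = -265.5 + 7.5p gives p* = 47, q* = 87.
With the rebate, buyers effectively pay pb = ps − 23, where ps is the price sellers receive.
Demand in terms of ps becomes qd = 275 − 4(ps − 23) = 367 - 4ps. Setting this equal to supply: 367 - 4ps = -265.5 + 7.5ps, so ps = 55.
Buyers pay pb = 55 − 23 = 32; q' = -265.5 + 7.5·55 = 147.
The subsidy expands output by 147 − 87 = 60 past the efficient level; on those units the gap between marginal cost and willingness to pay runs from 0 up to 23.
DWL = ½ × 23 × 60 = 690.

Deadweight loss = €690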